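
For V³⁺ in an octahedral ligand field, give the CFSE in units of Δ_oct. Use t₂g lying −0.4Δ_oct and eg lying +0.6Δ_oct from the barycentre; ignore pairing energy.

-0.8 Δ_oct

Group 5 minus oxidation state +3 gives a d² configuration for V³⁺.
Configuration: t₂g² eg⁰.
CFSE = 2(-0.4Δ_oct) + 0(0.6Δ_oct) = -0.8Δ_oct + 0.0Δ_oct = -0.8Δ_oct.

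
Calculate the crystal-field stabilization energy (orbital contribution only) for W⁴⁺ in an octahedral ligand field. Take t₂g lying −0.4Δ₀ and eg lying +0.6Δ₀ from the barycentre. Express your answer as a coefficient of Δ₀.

-0.8 Δ₀

W⁴⁺: group 6, so d-count = 6 − 4 = 2.
Configuration: t₂g² eg⁰.
CFSE = 2(-0.4Δ₀) + 0(0.6Δ₀) = -0.8Δ₀ + 0.0Δ₀ = -0.8Δ₀.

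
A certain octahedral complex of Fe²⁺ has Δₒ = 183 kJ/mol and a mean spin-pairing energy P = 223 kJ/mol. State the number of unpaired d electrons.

4

Group 8 minus oxidation state +2 gives a d⁶ configuration for Fe²⁺.
Since Δₒ = 183 kJ/mol < P = 223 kJ/mol, the complex adopts the high-spin configuration.
That gives t2g^4 e_g^2.
Unpaired electrons: 4.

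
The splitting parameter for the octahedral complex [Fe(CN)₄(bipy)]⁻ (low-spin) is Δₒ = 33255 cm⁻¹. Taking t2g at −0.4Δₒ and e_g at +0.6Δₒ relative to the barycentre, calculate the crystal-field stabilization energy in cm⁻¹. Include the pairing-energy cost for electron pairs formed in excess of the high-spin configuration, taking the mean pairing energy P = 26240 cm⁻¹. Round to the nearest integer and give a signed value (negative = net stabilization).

Ligand charges: 4×(-1) from CN⁻ and 1×(+0) from bipy sum to -4; with overall charge -1, Fe is +3.
Fe³⁺: group 8, so d-count = 8 − 3 = 5.
The d⁵ electrons fill as t2g^5 e_g^0.
The orbital stabilization is -2.0Δₒ = -2.0 × 33255 = -66510 cm⁻¹.
Pairing penalty: 2 pairs vs 0 in the high-spin reference → 2 extra × P = 52480 cm⁻¹.
Net CFSE = -66510 + 52480 = -14030 cm⁻¹.

-14030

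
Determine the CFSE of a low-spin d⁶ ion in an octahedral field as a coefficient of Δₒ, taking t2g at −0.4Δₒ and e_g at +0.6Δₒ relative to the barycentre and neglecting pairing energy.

-2.4 Δₒ

Configuration: t2g^6 e_g^0.
CFSE = 6(-0.4Δₒ) + 0(0.6Δₒ) = -2.4Δₒ + 0.0Δₒ = -2.4Δₒ.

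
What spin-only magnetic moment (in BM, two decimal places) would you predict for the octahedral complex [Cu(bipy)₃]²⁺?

bipy is neutral, so the +2 overall charge sits on Cu: oxidation state +2.
Group 11 minus oxidation state +2 gives a d⁹ configuration for Cu²⁺.
For octahedral d⁹ the high- and low-spin configurations coincide.
Configuration: t2g^6 e_g^3 → 1 unpaired electron.
μ(spin-only) = √[1(1+2)] = √3 ≈ 1.73 BM.

1.73 BM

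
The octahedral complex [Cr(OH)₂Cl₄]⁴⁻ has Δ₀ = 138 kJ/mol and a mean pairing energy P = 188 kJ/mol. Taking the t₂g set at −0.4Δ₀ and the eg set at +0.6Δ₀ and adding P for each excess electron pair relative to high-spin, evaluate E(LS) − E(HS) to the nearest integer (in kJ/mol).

50

Ligand charges: 2×(-1) from OH⁻ and 4×(-1) from Cl⁻ sum to -6; with overall charge -4, Cr is +2.
Cr is in group 6, so Cr²⁺ is d⁴ (6 − 2 = 4).
High-spin d⁴ fills as t₂g³ eg¹ with CFSE 3(−0.4) + 1(+0.6) = -0.6Δ₀ = -83 kJ/mol.
Low-spin: t₂g⁴ eg⁰, orbital CFSE = -1.6Δ₀ = -221 kJ/mol; plus 1 excess pair × P = +188 kJ/mol; total -33 kJ/mol.
E(LS) − E(HS) = -33 − (-83) = 50 kJ/mol.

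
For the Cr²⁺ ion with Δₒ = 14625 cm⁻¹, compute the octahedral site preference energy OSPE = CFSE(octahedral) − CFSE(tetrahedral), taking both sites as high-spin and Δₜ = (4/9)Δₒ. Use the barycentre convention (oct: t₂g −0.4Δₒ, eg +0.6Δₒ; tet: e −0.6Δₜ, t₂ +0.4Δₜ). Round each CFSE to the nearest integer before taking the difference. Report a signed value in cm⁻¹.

Cr is in group 6, so Cr²⁺ is d⁴ (6 − 2 = 4).
In an octahedral site d⁴ (HS) is t₂g³ eg¹, giving CFSE(oct) = -0.6Δₒ = -8775 cm⁻¹.
In a tetrahedral site the filling is e² t₂²: CFSE(tet) = -0.4Δₜ = -0.4 × (4/9)(14625) = -2600 cm⁻¹.
OSPE = CFSE(oct) − CFSE(tet) = -8775 − (-2600) = -6175 cm⁻¹.

-6175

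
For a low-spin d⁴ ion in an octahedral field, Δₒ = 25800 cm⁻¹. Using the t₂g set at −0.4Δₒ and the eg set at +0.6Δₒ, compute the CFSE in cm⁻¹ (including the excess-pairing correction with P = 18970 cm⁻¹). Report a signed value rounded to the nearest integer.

-22310

Electron filling gives t₂g⁴ eg⁰.
CFSE(orbital) = 4×(-0.4Δₒ) + 0×(0.6Δₒ) = -1.6Δₒ; with Δₒ = 25800 cm⁻¹ that is -41280 cm⁻¹.
High-spin d⁴ would be t₂g³ eg¹ with 0 pairs; low-spin has 1, so 1 excess pair costs +1P = +18970 cm⁻¹.
Combining: -41280 + 18970 = -22310 cm⁻¹.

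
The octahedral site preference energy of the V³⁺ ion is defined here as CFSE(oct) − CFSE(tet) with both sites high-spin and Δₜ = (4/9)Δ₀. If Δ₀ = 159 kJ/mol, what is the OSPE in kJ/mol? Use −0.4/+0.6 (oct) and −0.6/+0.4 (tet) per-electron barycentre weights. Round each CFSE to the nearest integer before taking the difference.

-42

V³⁺: group 5, so d-count = 5 − 3 = 2.
Octahedral (high-spin): t2g^2 e_g^0, CFSE = 2(−0.4) + 0(+0.6) = -0.8Δ₀ = -0.8 × 159 = -127 kJ/mol.
Tetrahedral: e^2 t2^0, CFSE = 2(−0.6) + 0(+0.4) = -1.2Δₜ = -1.2 × (4/9) × 159 = -85 kJ/mol.
OSPE = CFSE(oct) − CFSE(tet) = -127 − (-85) = -42 kJ/mol.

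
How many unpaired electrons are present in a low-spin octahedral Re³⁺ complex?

2

Re is in group 7, so Re³⁺ is d⁴ (7 − 3 = 4).
Configuration: t₂g⁴ eg⁰, giving 2 unpaired electrons.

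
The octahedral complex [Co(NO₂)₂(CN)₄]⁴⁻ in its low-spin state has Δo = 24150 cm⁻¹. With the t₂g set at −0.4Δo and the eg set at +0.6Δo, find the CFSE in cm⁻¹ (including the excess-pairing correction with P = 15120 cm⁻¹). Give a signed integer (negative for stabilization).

-28350

Ligand charges: 2×(-1) from NO₂⁻ and 4×(-1) from CN⁻ sum to -6; with overall charge -4, Co is +2.
Co sits in group 9; removing 2 electrons leaves Co²⁺ with 9 − 2 = 7 d electrons.
The d⁷ electrons fill as t₂g⁶ eg¹.
CFSE(orbital) = 6×(-0.4Δo) + 1×(0.6Δo) = -1.8Δo; with Δo = 24150 cm⁻¹ that is -43470 cm⁻¹.
High-spin d⁷ would be t₂g⁵ eg² with 2 pairs; low-spin has 3, so 1 excess pair costs +1P = +15120 cm⁻¹.
Combining: -43470 + 15120 = -28350 cm⁻¹.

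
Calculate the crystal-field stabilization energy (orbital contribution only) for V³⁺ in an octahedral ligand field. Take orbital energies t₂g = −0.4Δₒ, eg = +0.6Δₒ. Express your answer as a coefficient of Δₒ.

-0.8 Δₒ

V is in group 5, so V³⁺ is d² (5 − 3 = 2).
Configuration: t₂g² eg⁰.
CFSE = 2(-0.4Δₒ) + 0(0.6Δₒ) = -0.8Δₒ + 0.0Δₒ = -0.8Δₒ.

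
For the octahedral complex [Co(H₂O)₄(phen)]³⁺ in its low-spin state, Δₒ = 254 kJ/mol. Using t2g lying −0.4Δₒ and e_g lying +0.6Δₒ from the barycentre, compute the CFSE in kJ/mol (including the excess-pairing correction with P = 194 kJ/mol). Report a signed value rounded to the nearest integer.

Ligand charges: 4×(+0) from H₂O and 1×(+0) from phen sum to +0; with overall charge +3, Co is +3.
Co sits in group 9; removing 3 electrons leaves Co³⁺ with 9 − 3 = 6 d electrons.
Electron filling gives t2g^6 e_g^0.
CFSE(orbital) = 6×(-0.4Δₒ) + 0×(0.6Δₒ) = -2.4Δₒ; with Δₒ = 254 kJ/mol that is -610 kJ/mol.
Relative to high-spin t2g^4 e_g^2 (1 paired), the low-spin configuration has 2 additional pairs, contributing +2 × 194 = +388 kJ/mol.
Overall CFSE = -610 + 388 = -222 kJ/mol.

-222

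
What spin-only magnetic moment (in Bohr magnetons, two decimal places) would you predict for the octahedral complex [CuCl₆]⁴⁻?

Each Cl⁻ contributes -1; 6 × (-1) = -6. With overall charge -4, Cu is in the +2 oxidation state.
Cu sits in group 11; removing 2 electrons leaves Cu²⁺ with 11 − 2 = 9 d electrons.
For octahedral d⁹ the high- and low-spin configurations coincide.
Configuration: t2g^6 e_g^3 → 1 unpaired electron.
μ(spin-only) = √[1(1+2)] = √3 ≈ 1.73 Bohr magnetons.

1.73 Bohr magnetons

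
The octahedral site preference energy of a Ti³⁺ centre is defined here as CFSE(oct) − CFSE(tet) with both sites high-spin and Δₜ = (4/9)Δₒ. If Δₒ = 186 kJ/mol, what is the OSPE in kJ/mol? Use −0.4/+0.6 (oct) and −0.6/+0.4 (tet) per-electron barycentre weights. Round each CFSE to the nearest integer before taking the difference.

Ti is in group 4, so Ti³⁺ is d¹ (4 − 3 = 1).
In an octahedral site d¹ (HS) is t2g^1 e_g^0, giving CFSE(oct) = -0.4Δₒ = -74 kJ/mol.
Tetrahedral: e^1 t2^0, CFSE = 1(−0.6) + 0(+0.4) = -0.6Δₜ = -0.6 × (4/9) × 186 = -50 kJ/mol.
OSPE = CFSE(oct) − CFSE(tet) = -74 − (-50) = -24 kJ/mol.

-24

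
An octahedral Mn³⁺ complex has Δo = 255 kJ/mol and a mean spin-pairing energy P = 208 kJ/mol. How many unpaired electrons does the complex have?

Mn³⁺: group 7, so d-count = 7 − 3 = 4.
Since Δo = 255 kJ/mol > P = 208 kJ/mol, the complex adopts the low-spin configuration.
Configuration: t₂g⁴ eg⁰.
Unpaired electrons: 2.

2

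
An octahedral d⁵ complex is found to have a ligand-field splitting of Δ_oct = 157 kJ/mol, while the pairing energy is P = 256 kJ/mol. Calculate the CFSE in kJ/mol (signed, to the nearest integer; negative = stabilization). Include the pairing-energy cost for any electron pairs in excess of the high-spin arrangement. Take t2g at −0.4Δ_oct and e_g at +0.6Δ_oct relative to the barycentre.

Since Δ_oct = 157 kJ/mol < P = 256 kJ/mol, the complex adopts the high-spin configuration.
That gives t2g^3 e_g^2.
Orbital CFSE = 0.0Δ_oct = 0.0 × 157 = 0 kJ/mol.
High-spin has no excess pairs, so no pairing correction applies.

0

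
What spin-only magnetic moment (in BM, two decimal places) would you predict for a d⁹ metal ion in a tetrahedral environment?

With tetrahedral geometry the complex is necessarily high-spin.
Configuration: e⁴ t₂⁵ → 1 unpaired electron.
μ(spin-only) = √[1(1+2)] = √3 ≈ 1.73 BM.

1.73 BM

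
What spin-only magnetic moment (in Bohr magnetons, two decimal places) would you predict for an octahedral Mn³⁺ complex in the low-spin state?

Group 7 minus oxidation state +3 gives a d⁴ configuration for Mn³⁺.
Configuration: t₂g⁴ eg⁰ → 2 unpaired electrons.
μ(spin-only) = √[2(2+2)] = √8 ≈ 2.83 Bohr magnetons.

2.83 Bohr magnetons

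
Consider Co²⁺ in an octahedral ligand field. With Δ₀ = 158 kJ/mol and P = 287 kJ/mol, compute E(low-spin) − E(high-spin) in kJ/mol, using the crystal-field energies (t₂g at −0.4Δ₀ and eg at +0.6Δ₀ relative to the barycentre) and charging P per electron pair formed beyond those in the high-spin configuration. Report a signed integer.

Co sits in group 9; removing 2 electrons leaves Co²⁺ with 9 − 2 = 7 d electrons.
High-spin d⁷ fills as t₂g⁵ eg² with CFSE 5(−0.4) + 2(+0.6) = -0.8Δ₀ = -126 kJ/mol.
For low-spin the configuration is t₂g⁶ eg¹: orbital energy -1.8 × 158 = -284 kJ/mol, and 1 additional pair relative to high-spin adds 287 kJ/mol, giving 3 kJ/mol.
Thus E(LS) − E(HS) = 129 kJ/mol.

129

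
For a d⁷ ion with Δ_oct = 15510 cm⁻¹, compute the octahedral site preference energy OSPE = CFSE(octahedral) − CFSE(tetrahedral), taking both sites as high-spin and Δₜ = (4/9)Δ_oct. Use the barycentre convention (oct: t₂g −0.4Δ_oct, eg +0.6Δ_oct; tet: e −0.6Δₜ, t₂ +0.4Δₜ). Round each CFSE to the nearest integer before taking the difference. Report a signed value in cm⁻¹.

In an octahedral site d⁷ (HS) is t₂g⁵ eg², giving CFSE(oct) = -0.8Δ_oct = -12408 cm⁻¹.
Tetrahedral e⁴ t₂³ gives -1.2Δₜ = -1.2 × (4/9) × 15510 = -8272 cm⁻¹.
OSPE = -12408 − (-8272) = -4136 cm⁻¹.

-4136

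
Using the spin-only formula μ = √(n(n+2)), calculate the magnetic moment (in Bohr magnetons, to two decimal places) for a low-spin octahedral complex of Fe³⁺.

Fe sits in group 8; removing 3 electrons leaves Fe³⁺ with 8 − 3 = 5 d electrons.
Configuration: t₂g⁵ eg⁰ → 1 unpaired electron.
μ(spin-only) = √[1(1+2)] = √3 ≈ 1.73 Bohr magnetons.

1.73 Bohr magnetons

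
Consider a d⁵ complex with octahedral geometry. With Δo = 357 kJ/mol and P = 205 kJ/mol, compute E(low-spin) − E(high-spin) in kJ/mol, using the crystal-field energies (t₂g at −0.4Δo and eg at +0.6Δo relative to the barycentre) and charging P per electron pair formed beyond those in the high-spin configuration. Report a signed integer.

In the high-spin limit (t₂g³ eg²) the orbital term is 0.0Δo = 0 kJ/mol, with no excess pairing.
For low-spin the configuration is t₂g⁵ eg⁰: orbital energy -2.0 × 357 = -714 kJ/mol, and 2 additional pairs relative to high-spin add 410 kJ/mol, giving -304 kJ/mol.
Thus E(LS) − E(HS) = -304 kJ/mol.

-304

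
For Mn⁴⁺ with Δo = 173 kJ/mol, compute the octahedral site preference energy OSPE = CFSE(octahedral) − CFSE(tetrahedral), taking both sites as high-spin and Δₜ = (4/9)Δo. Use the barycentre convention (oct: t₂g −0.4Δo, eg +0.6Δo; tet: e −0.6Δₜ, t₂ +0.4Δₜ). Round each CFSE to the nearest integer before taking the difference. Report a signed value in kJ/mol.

-146

Mn sits in group 7; removing 4 electrons leaves Mn⁴⁺ with 7 − 4 = 3 d electrons.
Octahedral (high-spin): t₂g³ eg⁰, CFSE = 3(−0.4) + 0(+0.6) = -1.2Δo = -1.2 × 173 = -208 kJ/mol.
In a tetrahedral site the filling is e² t₂¹: CFSE(tet) = -0.8Δₜ = -0.8 × (4/9)(173) = -62 kJ/mol.
OSPE = CFSE(oct) − CFSE(tet) = -208 − (-62) = -146 kJ/mol.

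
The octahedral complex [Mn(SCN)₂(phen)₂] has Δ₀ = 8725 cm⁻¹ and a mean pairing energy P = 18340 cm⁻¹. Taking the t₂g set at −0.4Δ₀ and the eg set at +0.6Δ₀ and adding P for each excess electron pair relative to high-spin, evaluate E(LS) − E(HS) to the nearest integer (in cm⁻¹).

Ligand charges: 2×(-1) from SCN⁻ and 2×(+0) from phen sum to -2; with overall charge +0, Mn is +2.
Mn is in group 7, so Mn²⁺ is d⁵ (7 − 2 = 5).
High-spin d⁵ fills as t₂g³ eg² with CFSE 3(−0.4) + 2(+0.6) = 0.0Δ₀ = 0 cm⁻¹.
Low-spin: t₂g⁵ eg⁰, orbital CFSE = -2.0Δ₀ = -17450 cm⁻¹; plus 2 excess pairs × P = +36680 cm⁻¹; total 19230 cm⁻¹.
E(LS) − E(HS) = 19230 − (0) = 19230 cm⁻¹.

19230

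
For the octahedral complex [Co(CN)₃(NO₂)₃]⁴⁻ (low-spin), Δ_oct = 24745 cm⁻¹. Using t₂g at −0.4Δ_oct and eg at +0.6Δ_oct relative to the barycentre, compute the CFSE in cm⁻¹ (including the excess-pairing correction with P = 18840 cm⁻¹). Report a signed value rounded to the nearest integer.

-25701

Ligand charges: 3×(-1) from CN⁻ and 3×(-1) from NO₂⁻ sum to -6; with overall charge -4, Co is +2.
Group 9 minus oxidation state +2 gives a d⁷ configuration for Co²⁺.
Electron filling gives t₂g⁶ eg¹.
Orbital CFSE = 6(-0.4) + 1(0.6) = -1.8Δ_oct = -1.8 × 24745 = -44541 cm⁻¹.
Relative to high-spin t₂g⁵ eg² (2 paired), the low-spin configuration has 1 additional pair, contributing +1 × 18840 = +18840 cm⁻¹.
Overall CFSE = -44541 + 18840 = -25701 cm⁻¹.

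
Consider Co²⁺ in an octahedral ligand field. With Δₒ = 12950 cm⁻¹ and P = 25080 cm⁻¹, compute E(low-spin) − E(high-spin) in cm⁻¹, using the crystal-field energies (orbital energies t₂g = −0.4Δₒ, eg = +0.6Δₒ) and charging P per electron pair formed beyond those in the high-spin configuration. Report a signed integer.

12130

Co is in group 9, so Co²⁺ is d⁷ (9 − 2 = 7).
High-spin d⁷ fills as t₂g⁵ eg² with CFSE 5(−0.4) + 2(+0.6) = -0.8Δₒ = -10360 cm⁻¹.
Low-spin t₂g⁶ eg¹ gives -1.8Δₒ = -23310 cm⁻¹, but forming 1 extra pair costs 1P = 25080 cm⁻¹, so E(LS) = -23310 + 25080 = 1770 cm⁻¹.
The difference is 1770 − (-10360) = 12130 cm⁻¹, so high-spin lies lower.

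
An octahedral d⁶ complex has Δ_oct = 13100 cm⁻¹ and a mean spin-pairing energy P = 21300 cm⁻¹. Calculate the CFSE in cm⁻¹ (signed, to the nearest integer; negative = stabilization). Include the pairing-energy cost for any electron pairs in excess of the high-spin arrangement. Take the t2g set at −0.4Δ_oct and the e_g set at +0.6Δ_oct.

-5240

Δ_oct < P, so pairing is avoided: the ground state is high-spin.
Filling d⁶ accordingly: t2g^4 e_g^2.
Orbital CFSE = -0.4Δ_oct = -0.4 × 13100 = -5240 cm⁻¹.
High-spin has no excess pairs, so no pairing correction applies.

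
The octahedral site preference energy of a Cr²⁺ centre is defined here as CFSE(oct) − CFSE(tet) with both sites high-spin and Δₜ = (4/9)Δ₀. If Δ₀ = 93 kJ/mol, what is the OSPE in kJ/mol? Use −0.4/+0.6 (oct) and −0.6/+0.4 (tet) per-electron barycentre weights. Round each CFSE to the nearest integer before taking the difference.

Cr²⁺: group 6, so d-count = 6 − 2 = 4.
Octahedral high-spin t2g^3 e_g^1: CFSE = -0.6 × 93 = -56 kJ/mol.
Tetrahedral: e^2 t2^2, CFSE = 2(−0.6) + 2(+0.4) = -0.4Δₜ = -0.4 × (4/9) × 93 = -17 kJ/mol.
OSPE = CFSE(oct) − CFSE(tet) = -56 − (-17) = -39 kJ/mol.

-39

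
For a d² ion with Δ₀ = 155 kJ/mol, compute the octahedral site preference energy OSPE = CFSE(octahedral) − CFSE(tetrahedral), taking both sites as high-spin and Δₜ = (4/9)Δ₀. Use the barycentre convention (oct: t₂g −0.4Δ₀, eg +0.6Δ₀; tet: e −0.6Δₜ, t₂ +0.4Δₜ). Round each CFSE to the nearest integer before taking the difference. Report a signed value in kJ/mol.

In an octahedral site d² (HS) is t₂g² eg⁰, giving CFSE(oct) = -0.8Δ₀ = -124 kJ/mol.
Tetrahedral e² t₂⁰ gives -1.2Δₜ = -1.2 × (4/9) × 155 = -83 kJ/mol.
Subtracting, OSPE = -124 − (-83) = -41 kJ/mol.

-41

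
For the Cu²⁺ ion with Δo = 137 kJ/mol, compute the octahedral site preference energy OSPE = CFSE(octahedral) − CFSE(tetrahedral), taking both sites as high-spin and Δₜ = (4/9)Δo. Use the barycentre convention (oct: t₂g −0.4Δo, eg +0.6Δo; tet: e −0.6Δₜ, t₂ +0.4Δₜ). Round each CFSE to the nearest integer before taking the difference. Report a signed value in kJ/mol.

Group 11 minus oxidation state +2 gives a d⁹ configuration for Cu²⁺.
Octahedral (high-spin): t₂g⁶ eg³, CFSE = 6(−0.4) + 3(+0.6) = -0.6Δo = -0.6 × 137 = -82 kJ/mol.
In a tetrahedral site the filling is e⁴ t₂⁵: CFSE(tet) = -0.4Δₜ = -0.4 × (4/9)(137) = -24 kJ/mol.
OSPE = -82 − (-24) = -58 kJ/mol.

-58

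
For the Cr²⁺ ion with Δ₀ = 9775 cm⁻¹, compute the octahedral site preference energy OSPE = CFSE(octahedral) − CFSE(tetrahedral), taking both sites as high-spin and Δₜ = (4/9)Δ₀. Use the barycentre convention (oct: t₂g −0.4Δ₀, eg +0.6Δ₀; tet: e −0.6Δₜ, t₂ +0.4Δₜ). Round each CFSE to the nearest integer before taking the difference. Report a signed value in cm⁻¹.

Cr is in group 6, so Cr²⁺ is d⁴ (6 − 2 = 4).
Octahedral high-spin t₂g³ eg¹: CFSE = -0.6 × 9775 = -5865 cm⁻¹.
Tetrahedral: e² t₂², CFSE = 2(−0.6) + 2(+0.4) = -0.4Δₜ = -0.4 × (4/9) × 9775 = -1738 cm⁻¹.
OSPE = -5865 − (-1738) = -4127 cm⁻¹.

-4127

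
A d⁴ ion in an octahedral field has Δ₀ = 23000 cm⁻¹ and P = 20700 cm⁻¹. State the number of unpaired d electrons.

2

Δ₀ > P, so pairing is preferred: the ground state is low-spin.
Configuration: t2g^4 e_g^0.
Unpaired electrons: 2.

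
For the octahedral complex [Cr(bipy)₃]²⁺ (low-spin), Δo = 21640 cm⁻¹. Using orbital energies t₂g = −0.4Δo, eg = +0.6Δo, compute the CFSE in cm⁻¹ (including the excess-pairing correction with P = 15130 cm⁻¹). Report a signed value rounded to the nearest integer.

-19494

bipy is neutral, so the +2 overall charge sits on Cr: oxidation state +2.
Cr is in group 6, so Cr²⁺ is d⁴ (6 − 2 = 4).
Configuration: t₂g⁴ eg⁰.
CFSE(orbital) = 4×(-0.4Δo) + 0×(0.6Δo) = -1.6Δo; with Δo = 21640 cm⁻¹ that is -34624 cm⁻¹.
Relative to high-spin t₂g³ eg¹ (0 paired), the low-spin configuration has 1 additional pair, contributing +1 × 15130 = +15130 cm⁻¹.
Overall CFSE = -34624 + 15130 = -19494 cm⁻¹.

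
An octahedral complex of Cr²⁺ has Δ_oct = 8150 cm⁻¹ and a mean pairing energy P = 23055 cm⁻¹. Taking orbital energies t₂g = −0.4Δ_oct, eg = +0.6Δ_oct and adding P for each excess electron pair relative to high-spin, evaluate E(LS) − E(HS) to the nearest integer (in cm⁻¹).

Cr is in group 6, so Cr²⁺ is d⁴ (6 − 2 = 4).
High-spin: t₂g³ eg¹, CFSE = -0.6Δ_oct = -4890 cm⁻¹.
For low-spin the configuration is t₂g⁴ eg⁰: orbital energy -1.6 × 8150 = -13040 cm⁻¹, and 1 additional pair relative to high-spin adds 23055 cm⁻¹, giving 10015 cm⁻¹.
Thus E(LS) − E(HS) = 14905 cm⁻¹.

14905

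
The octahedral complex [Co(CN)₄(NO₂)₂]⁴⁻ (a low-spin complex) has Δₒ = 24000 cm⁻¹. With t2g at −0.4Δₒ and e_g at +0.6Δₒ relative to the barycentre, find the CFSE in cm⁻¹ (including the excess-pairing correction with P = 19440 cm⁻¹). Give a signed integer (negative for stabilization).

-23760

Ligand charges: 4×(-1) from CN⁻ and 2×(-1) from NO₂⁻ sum to -6; with overall charge -4, Co is +2.
Co sits in group 9; removing 2 electrons leaves Co²⁺ with 9 − 2 = 7 d electrons.
Configuration: t2g^6 e_g^1.
Orbital CFSE = 6(-0.4) + 1(0.6) = -1.8Δₒ = -1.8 × 24000 = -43200 cm⁻¹.
Pairing penalty: 3 pairs vs 2 in the high-spin reference → 1 extra × P = 19440 cm⁻¹.
Combining: -43200 + 19440 = -23760 cm⁻¹.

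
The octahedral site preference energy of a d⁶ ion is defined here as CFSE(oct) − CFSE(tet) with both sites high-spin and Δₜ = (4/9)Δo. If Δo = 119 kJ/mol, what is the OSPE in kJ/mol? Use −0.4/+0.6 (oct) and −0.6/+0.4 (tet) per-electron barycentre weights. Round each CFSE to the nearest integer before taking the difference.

-16

Octahedral (high-spin): t₂g⁴ eg², CFSE = 4(−0.4) + 2(+0.6) = -0.4Δo = -0.4 × 119 = -48 kJ/mol.
In a tetrahedral site the filling is e³ t₂³: CFSE(tet) = -0.6Δₜ = -0.6 × (4/9)(119) = -32 kJ/mol.
Subtracting, OSPE = -48 − (-32) = -16 kJ/mol.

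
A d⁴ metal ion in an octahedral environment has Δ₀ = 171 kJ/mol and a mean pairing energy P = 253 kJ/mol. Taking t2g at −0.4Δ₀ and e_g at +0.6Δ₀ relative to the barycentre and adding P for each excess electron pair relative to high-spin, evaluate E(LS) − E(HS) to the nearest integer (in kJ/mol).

82

High-spin d⁴ fills as t2g^3 e_g^1 with CFSE 3(−0.4) + 1(+0.6) = -0.6Δ₀ = -103 kJ/mol.
Low-spin: t2g^4 e_g^0, orbital CFSE = -1.6Δ₀ = -274 kJ/mol; plus 1 excess pair × P = +253 kJ/mol; total -21 kJ/mol.
Thus E(LS) − E(HS) = 82 kJ/mol.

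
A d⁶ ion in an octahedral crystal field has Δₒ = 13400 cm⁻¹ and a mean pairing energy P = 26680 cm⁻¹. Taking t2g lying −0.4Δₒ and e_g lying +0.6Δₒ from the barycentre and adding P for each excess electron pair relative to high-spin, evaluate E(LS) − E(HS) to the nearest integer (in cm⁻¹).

26560

High-spin: t2g^4 e_g^2, CFSE = -0.4Δₒ = -5360 cm⁻¹.
Low-spin t2g^6 e_g^0 gives -2.4Δₒ = -32160 cm⁻¹, but forming 2 extra pairs costs 2P = 53360 cm⁻¹, so E(LS) = -32160 + 53360 = 21200 cm⁻¹.
Thus E(LS) − E(HS) = 26560 cm⁻¹.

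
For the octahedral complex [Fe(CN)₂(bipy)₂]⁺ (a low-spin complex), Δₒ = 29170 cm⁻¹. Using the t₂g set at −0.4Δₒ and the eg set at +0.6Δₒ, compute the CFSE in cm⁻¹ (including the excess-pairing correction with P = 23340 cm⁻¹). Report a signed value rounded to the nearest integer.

Ligand charges: 2×(-1) from CN⁻ and 2×(+0) from bipy sum to -2; with overall charge +1, Fe is +3.
Fe³⁺: group 8, so d-count = 8 − 3 = 5.
The d⁵ electrons fill as t₂g⁵ eg⁰.
Orbital CFSE = 5(-0.4) + 0(0.6) = -2.0Δₒ = -2.0 × 29170 = -58340 cm⁻¹.
Relative to high-spin t₂g³ eg² (0 paired), the low-spin configuration has 2 additional pairs, contributing +2 × 23340 = +46680 cm⁻¹.
Combining: -58340 + 46680 = -11660 cm⁻¹.

-11660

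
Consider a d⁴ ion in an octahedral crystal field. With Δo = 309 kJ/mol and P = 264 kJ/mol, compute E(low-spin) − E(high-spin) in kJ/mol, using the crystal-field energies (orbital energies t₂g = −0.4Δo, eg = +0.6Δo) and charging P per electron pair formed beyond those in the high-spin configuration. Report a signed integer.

-45

High-spin: t₂g³ eg¹, CFSE = -0.6Δo = -185 kJ/mol.
Low-spin t₂g⁴ eg⁰ gives -1.6Δo = -494 kJ/mol, but forming 1 extra pair costs 1P = 264 kJ/mol, so E(LS) = -494 + 264 = -230 kJ/mol.
The difference is -230 − (-185) = -45 kJ/mol, so low-spin lies lower.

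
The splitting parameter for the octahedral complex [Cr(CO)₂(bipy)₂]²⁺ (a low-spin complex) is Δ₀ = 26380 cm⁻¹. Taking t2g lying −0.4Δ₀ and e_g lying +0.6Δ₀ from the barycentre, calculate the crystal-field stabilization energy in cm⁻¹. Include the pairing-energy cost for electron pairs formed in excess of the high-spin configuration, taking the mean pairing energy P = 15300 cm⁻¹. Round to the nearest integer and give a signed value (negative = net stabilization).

-26908

Ligand charges: 2×(+0) from CO and 2×(+0) from bipy sum to +0; with overall charge +2, Cr is +2.
Cr²⁺: group 6, so d-count = 6 − 2 = 4.
The d⁴ electrons fill as t2g^4 e_g^0.
Orbital CFSE = 4(-0.4) + 0(0.6) = -1.6Δ₀ = -1.6 × 26380 = -42208 cm⁻¹.
Relative to high-spin t2g^3 e_g^1 (0 paired), the low-spin configuration has 1 additional pair, contributing +1 × 15300 = +15300 cm⁻¹.
Overall CFSE = -42208 + 15300 = -26908 cm⁻¹.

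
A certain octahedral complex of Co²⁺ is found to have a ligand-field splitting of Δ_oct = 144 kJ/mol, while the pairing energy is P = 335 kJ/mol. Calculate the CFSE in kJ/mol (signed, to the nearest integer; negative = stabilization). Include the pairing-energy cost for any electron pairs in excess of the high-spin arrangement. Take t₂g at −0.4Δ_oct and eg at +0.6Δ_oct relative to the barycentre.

-115

Co is in group 9, so Co²⁺ is d⁷ (9 − 2 = 7).
Δ_oct < P, so pairing is avoided: the ground state is high-spin.
That gives t₂g⁵ eg².
Orbital CFSE = -0.8Δ_oct = -0.8 × 144 = -115 kJ/mol.
High-spin has no excess pairs, so no pairing correction applies.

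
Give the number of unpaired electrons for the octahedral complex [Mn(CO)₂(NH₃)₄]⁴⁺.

Ligand charges: 2×(+0) from CO and 4×(+0) from NH₃ sum to +0; with overall charge +4, Mn is +4.
Group 7 minus oxidation state +4 gives a d³ configuration for Mn⁴⁺.
Configuration: t₂g³ eg⁰, giving 3 unpaired electrons.

3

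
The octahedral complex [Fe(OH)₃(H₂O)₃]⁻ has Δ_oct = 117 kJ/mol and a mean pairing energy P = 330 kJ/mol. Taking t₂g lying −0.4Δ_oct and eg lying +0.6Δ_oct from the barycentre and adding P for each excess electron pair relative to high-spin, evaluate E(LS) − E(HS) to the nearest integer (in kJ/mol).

Ligand charges: 3×(-1) from OH⁻ and 3×(+0) from H₂O sum to -3; with overall charge -1, Fe is +2.
Fe sits in group 8; removing 2 electrons leaves Fe²⁺ with 8 − 2 = 6 d electrons.
In the high-spin limit (t₂g⁴ eg²) the orbital term is -0.4Δ_oct = -47 kJ/mol, with no excess pairing.
Low-spin: t₂g⁶ eg⁰, orbital CFSE = -2.4Δ_oct = -281 kJ/mol; plus 2 excess pairs × P = +660 kJ/mol; total 379 kJ/mol.
E(LS) − E(HS) = 379 − (-47) = 426 kJ/mol.

426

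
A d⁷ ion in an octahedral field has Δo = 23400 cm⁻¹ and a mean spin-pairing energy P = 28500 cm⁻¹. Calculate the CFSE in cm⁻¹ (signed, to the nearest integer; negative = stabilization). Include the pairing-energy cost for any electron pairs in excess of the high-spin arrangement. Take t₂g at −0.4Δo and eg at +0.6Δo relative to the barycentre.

Since Δo = 23400 cm⁻¹ < P = 28500 cm⁻¹, the complex adopts the high-spin configuration.
Filling d⁷ accordingly: t₂g⁵ eg².
Orbital CFSE = -0.8Δo = -0.8 × 23400 = -18720 cm⁻¹.
High-spin has no excess pairs, so no pairing correction applies.

-18720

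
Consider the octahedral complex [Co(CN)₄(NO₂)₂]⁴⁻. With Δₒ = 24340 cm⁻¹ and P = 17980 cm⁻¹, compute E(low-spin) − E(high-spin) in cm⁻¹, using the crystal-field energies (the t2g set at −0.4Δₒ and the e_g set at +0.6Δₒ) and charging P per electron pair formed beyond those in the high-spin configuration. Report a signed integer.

-6360

Ligand charges: 4×(-1) from CN⁻ and 2×(-1) from NO₂⁻ sum to -6; with overall charge -4, Co is +2.
Co is in group 9, so Co²⁺ is d⁷ (9 − 2 = 7).
In the high-spin limit (t2g^5 e_g^2) the orbital term is -0.8Δₒ = -19472 cm⁻¹, with no excess pairing.
Low-spin: t2g^6 e_g^1, orbital CFSE = -1.8Δₒ = -43812 cm⁻¹; plus 1 excess pair × P = +17980 cm⁻¹; total -25832 cm⁻¹.
E(LS) − E(HS) = -25832 − (-19472) = -6360 cm⁻¹.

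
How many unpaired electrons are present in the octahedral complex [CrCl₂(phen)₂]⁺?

Ligand charges: 2×(-1) from Cl⁻ and 2×(+0) from phen sum to -2; with overall charge +1, Cr is +3.
Cr sits in group 6; removing 3 electrons leaves Cr³⁺ with 6 − 3 = 3 d electrons.
Configuration: t₂g³ eg⁰, giving 3 unpaired electrons.

3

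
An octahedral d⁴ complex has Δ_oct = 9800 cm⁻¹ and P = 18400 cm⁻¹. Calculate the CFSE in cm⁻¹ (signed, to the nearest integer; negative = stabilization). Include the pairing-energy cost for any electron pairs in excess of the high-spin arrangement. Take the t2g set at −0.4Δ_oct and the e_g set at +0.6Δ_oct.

-5880

With Δ_oct < P the complex is high-spin.
Filling d⁴ accordingly: t2g^3 e_g^1.
Orbital CFSE = -0.6Δ_oct = -0.6 × 9800 = -5880 cm⁻¹.
High-spin has no excess pairs, so no pairing correction applies.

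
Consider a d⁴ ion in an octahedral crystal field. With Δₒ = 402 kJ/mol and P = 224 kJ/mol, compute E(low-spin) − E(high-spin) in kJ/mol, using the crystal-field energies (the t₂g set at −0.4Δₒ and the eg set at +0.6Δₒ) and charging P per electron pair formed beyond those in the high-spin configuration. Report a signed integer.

High-spin: t₂g³ eg¹, CFSE = -0.6Δₒ = -241 kJ/mol.
Low-spin: t₂g⁴ eg⁰, orbital CFSE = -1.6Δₒ = -643 kJ/mol; plus 1 excess pair × P = +224 kJ/mol; total -419 kJ/mol.
Thus E(LS) − E(HS) = -178 kJ/mol.

-178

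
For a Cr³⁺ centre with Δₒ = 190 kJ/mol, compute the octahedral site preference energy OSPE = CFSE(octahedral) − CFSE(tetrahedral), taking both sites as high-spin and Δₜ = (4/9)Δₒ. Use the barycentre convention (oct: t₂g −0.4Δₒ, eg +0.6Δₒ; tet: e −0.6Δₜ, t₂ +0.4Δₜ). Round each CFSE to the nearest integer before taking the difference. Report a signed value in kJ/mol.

-160

Group 6 minus oxidation state +3 gives a d³ configuration for Cr³⁺.
Octahedral high-spin t2g^3 e_g^0: CFSE = -1.2 × 190 = -228 kJ/mol.
Tetrahedral: e^2 t2^1, CFSE = 2(−0.6) + 1(+0.4) = -0.8Δₜ = -0.8 × (4/9) × 190 = -68 kJ/mol.
Subtracting, OSPE = -228 − (-68) = -160 kJ/mol.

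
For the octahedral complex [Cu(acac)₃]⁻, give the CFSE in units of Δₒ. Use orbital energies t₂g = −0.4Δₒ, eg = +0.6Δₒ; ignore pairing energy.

Each acac⁻ contributes -1; 3 × (-1) = -3. With overall charge -1, Cu is in the +2 oxidation state.
Cu²⁺: group 11, so d-count = 11 − 2 = 9.
For octahedral d⁹ the high- and low-spin configurations coincide.
Configuration: t₂g⁶ eg³.
CFSE = 6(-0.4Δₒ) + 3(0.6Δₒ) = -2.4Δₒ + 1.8Δₒ = -0.6Δₒ.

-0.6 Δₒ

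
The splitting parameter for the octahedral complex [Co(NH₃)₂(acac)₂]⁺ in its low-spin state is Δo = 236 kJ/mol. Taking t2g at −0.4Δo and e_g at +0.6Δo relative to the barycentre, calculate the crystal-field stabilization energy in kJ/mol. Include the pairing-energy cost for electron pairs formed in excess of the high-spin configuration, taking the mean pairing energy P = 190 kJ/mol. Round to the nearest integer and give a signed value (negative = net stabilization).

-186

Ligand charges: 2×(+0) from NH₃ and 2×(-1) from acac⁻ sum to -2; with overall charge +1, Co is +3.
Co is in group 9, so Co³⁺ is d⁶ (9 − 3 = 6).
Configuration: t2g^6 e_g^0.
The orbital stabilization is -2.4Δo = -2.4 × 236 = -566 kJ/mol.
Relative to high-spin t2g^4 e_g^2 (1 paired), the low-spin configuration has 2 additional pairs, contributing +2 × 190 = +380 kJ/mol.
Net CFSE = -566 + 380 = -186 kJ/mol.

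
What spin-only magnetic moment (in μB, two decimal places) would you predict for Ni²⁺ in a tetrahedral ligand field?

2.83 μB

Ni²⁺: group 10, so d-count = 10 − 2 = 8.
Tetrahedral fields are weak (Δₜ ≈ 4/9 Δₒ), so electrons fill high-spin.
Configuration: e⁴ t₂⁴ → 2 unpaired electrons.
μ(spin-only) = √[2(2+2)] = √8 ≈ 2.83 μB.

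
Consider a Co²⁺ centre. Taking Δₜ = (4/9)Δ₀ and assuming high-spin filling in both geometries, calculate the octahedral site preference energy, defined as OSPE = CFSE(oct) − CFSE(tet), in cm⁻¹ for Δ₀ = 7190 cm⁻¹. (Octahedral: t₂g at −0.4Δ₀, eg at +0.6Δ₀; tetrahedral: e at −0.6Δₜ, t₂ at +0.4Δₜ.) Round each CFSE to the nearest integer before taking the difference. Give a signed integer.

Co sits in group 9; removing 2 electrons leaves Co²⁺ with 9 − 2 = 7 d electrons.
Octahedral (high-spin): t2g^5 e_g^2, CFSE = 5(−0.4) + 2(+0.6) = -0.8Δ₀ = -0.8 × 7190 = -5752 cm⁻¹.
Tetrahedral e^4 t2^3 gives -1.2Δₜ = -1.2 × (4/9) × 7190 = -3835 cm⁻¹.
OSPE = -5752 − (-3835) = -1917 cm⁻¹.

-1917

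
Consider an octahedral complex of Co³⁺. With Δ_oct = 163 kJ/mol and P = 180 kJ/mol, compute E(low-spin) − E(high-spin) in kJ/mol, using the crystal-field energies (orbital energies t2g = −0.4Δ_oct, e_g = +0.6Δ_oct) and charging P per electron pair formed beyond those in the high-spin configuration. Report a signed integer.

34

Co sits in group 9; removing 3 electrons leaves Co³⁺ with 9 − 3 = 6 d electrons.
In the high-spin limit (t2g^4 e_g^2) the orbital term is -0.4Δ_oct = -65 kJ/mol, with no excess pairing.
Low-spin: t2g^6 e_g^0, orbital CFSE = -2.4Δ_oct = -391 kJ/mol; plus 2 excess pairs × P = +360 kJ/mol; total -31 kJ/mol.
The difference is -31 − (-65) = 34 kJ/mol, so high-spin lies lower.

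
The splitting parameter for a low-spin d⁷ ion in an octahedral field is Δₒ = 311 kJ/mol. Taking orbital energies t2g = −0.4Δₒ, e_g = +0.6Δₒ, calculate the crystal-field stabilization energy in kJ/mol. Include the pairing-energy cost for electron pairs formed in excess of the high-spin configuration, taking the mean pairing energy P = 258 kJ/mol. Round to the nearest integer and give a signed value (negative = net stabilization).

-302

Electron filling gives t2g^6 e_g^1.
CFSE(orbital) = 6×(-0.4Δₒ) + 1×(0.6Δₒ) = -1.8Δₒ; with Δₒ = 311 kJ/mol that is -560 kJ/mol.
High-spin d⁷ would be t2g^5 e_g^2 with 2 pairs; low-spin has 3, so 1 excess pair costs +1P = +258 kJ/mol.
Overall CFSE = -560 + 258 = -302 kJ/mol.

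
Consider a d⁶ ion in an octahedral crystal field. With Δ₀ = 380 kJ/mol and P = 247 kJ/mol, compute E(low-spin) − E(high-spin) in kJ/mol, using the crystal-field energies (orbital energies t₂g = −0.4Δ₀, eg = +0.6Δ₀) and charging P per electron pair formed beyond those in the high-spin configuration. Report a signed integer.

-266

High-spin d⁶ fills as t₂g⁴ eg² with CFSE 4(−0.4) + 2(+0.6) = -0.4Δ₀ = -152 kJ/mol.
For low-spin the configuration is t₂g⁶ eg⁰: orbital energy -2.4 × 380 = -912 kJ/mol, and 2 additional pairs relative to high-spin add 494 kJ/mol, giving -418 kJ/mol.
Thus E(LS) − E(HS) = -266 kJ/mol.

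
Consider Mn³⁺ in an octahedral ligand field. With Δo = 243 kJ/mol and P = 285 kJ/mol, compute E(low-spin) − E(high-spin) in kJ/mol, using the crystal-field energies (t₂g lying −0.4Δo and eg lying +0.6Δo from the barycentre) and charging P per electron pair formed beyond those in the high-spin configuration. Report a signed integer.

Group 7 minus oxidation state +3 gives a d⁴ configuration for Mn³⁺.
High-spin d⁴ fills as t₂g³ eg¹ with CFSE 3(−0.4) + 1(+0.6) = -0.6Δo = -146 kJ/mol.
For low-spin the configuration is t₂g⁴ eg⁰: orbital energy -1.6 × 243 = -389 kJ/mol, and 1 additional pair relative to high-spin adds 285 kJ/mol, giving -104 kJ/mol.
The difference is -104 − (-146) = 42 kJ/mol, so high-spin lies lower.

42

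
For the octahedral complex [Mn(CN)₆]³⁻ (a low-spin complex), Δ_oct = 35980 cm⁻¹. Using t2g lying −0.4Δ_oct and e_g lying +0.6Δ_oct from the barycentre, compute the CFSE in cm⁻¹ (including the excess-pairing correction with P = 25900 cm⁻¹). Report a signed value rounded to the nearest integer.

Each CN⁻ contributes -1; 6 × (-1) = -6. With overall charge -3, Mn is in the +3 oxidation state.
Mn sits in group 7; removing 3 electrons leaves Mn³⁺ with 7 − 3 = 4 d electrons.
Configuration: t2g^4 e_g^0.
CFSE(orbital) = 4×(-0.4Δ_oct) + 0×(0.6Δ_oct) = -1.6Δ_oct; with Δ_oct = 35980 cm⁻¹ that is -57568 cm⁻¹.
Pairing penalty: 1 pair vs 0 in the high-spin reference → 1 extra × P = 25900 cm⁻¹.
Combining: -57568 + 25900 = -31668 cm⁻¹.

-31668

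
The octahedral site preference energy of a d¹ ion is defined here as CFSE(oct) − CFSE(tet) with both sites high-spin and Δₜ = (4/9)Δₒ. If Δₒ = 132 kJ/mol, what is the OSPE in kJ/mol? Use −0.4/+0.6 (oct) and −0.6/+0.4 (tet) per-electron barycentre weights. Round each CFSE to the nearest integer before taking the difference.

Octahedral (high-spin): t2g^1 e_g^0, CFSE = 1(−0.4) + 0(+0.6) = -0.4Δₒ = -0.4 × 132 = -53 kJ/mol.
Tetrahedral: e^1 t2^0, CFSE = 1(−0.6) + 0(+0.4) = -0.6Δₜ = -0.6 × (4/9) × 132 = -35 kJ/mol.
OSPE = CFSE(oct) − CFSE(tet) = -53 − (-35) = -18 kJ/mol.

-18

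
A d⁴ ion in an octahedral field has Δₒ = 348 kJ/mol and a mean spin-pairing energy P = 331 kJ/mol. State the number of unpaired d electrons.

2

Δₒ > P, so pairing is preferred: the ground state is low-spin.
That gives t2g^4 e_g^0.
Unpaired electrons: 2.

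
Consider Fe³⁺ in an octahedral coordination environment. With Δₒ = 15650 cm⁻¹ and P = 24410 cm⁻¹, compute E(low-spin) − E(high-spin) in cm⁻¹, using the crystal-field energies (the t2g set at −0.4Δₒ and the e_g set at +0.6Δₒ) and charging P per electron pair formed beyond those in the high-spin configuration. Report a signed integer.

17520

Fe³⁺: group 8, so d-count = 8 − 3 = 5.
In the high-spin limit (t2g^3 e_g^2) the orbital term is 0.0Δₒ = 0 cm⁻¹, with no excess pairing.
Low-spin t2g^5 e_g^0 gives -2.0Δₒ = -31300 cm⁻¹, but forming 2 extra pairs costs 2P = 48820 cm⁻¹, so E(LS) = -31300 + 48820 = 17520 cm⁻¹.
The difference is 17520 − (0) = 17520 cm⁻¹, so high-spin lies lower.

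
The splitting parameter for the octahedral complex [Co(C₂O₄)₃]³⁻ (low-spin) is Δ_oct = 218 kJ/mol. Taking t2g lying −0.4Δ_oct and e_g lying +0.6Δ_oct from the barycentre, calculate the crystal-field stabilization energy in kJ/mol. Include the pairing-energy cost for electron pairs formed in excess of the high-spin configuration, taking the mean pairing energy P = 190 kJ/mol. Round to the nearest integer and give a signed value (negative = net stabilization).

Each C₂O₄²⁻ contributes -2; 3 × (-2) = -6. With overall charge -3, Co is in the +3 oxidation state.
Group 9 minus oxidation state +3 gives a d⁶ configuration for Co³⁺.
Electron filling gives t2g^6 e_g^0.
The orbital stabilization is -2.4Δ_oct = -2.4 × 218 = -523 kJ/mol.
Relative to high-spin t2g^4 e_g^2 (1 paired), the low-spin configuration has 2 additional pairs, contributing +2 × 190 = +380 kJ/mol.
Overall CFSE = -523 + 380 = -143 kJ/mol.

-143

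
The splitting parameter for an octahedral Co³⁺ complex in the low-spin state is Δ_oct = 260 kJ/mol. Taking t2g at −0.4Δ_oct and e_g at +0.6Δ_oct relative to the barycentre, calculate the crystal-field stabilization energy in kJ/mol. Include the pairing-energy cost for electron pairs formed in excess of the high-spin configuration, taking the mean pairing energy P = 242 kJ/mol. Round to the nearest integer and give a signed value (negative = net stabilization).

Group 9 minus oxidation state +3 gives a d⁶ configuration for Co³⁺.
The d⁶ electrons fill as t2g^6 e_g^0.
Orbital CFSE = 6(-0.4) + 0(0.6) = -2.4Δ_oct = -2.4 × 260 = -624 kJ/mol.
Relative to high-spin t2g^4 e_g^2 (1 paired), the low-spin configuration has 2 additional pairs, contributing +2 × 242 = +484 kJ/mol.
Overall CFSE = -624 + 484 = -140 kJ/mol.

-140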